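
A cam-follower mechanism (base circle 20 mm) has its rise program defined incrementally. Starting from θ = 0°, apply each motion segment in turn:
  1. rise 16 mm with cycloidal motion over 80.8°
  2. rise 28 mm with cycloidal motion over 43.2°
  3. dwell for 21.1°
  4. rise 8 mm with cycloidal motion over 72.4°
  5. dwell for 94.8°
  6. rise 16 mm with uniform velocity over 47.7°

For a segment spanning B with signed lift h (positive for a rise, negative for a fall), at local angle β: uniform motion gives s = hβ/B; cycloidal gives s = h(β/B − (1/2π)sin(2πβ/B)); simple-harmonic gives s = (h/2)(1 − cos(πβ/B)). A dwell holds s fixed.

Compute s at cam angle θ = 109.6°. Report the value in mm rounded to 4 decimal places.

seg 1 [0°–80.8°] cycloidal, h=16: full span → s += 16 → s = 16.0000
seg 2 [80.8°–124°] cycloidal, h=28: θ=109.6° here. β=28.8, B=43.2. 28·(0.6667 − sin(2π·0.6667)/(2π)) = 22.5260 → s = 38.5260

38.5260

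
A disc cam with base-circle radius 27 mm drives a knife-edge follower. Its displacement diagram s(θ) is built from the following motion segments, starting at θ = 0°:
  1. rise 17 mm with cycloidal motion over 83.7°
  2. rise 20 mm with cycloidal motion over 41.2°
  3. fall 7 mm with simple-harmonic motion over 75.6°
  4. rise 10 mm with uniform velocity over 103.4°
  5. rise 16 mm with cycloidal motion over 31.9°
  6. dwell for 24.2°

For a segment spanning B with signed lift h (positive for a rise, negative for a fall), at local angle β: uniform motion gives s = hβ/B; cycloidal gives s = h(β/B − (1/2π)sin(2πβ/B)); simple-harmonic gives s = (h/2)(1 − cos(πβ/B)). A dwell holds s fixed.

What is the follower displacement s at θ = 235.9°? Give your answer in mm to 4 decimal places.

seg 1 [0°–83.7°] cycloidal, h=17: full span → s += 17 → s = 17.0000
seg 2 [83.7°–124.9°] cycloidal, h=20: full span → s += 20 → s = 37.0000
seg 3 [124.9°–200.5°] simple-harmonic, h=-7: full span → s += -7 → s = 30.0000
seg 4 [200.5°–303.9°] uniform, h=10: θ=235.9° here. β=35.4, B=103.4. 10·35.4/103.4 = 3.4236 → s = 33.4236

33.4236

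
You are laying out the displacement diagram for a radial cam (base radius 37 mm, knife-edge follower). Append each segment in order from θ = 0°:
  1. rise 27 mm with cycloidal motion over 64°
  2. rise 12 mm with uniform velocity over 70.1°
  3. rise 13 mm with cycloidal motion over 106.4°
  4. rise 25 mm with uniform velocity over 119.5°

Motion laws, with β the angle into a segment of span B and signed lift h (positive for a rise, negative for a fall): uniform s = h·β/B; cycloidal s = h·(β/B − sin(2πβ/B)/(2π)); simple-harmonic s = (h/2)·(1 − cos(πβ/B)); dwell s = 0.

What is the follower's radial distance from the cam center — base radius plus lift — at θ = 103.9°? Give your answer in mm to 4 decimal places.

seg 1 [0°–64°] cycloidal, h=27: full span → s += 27 → s = 27.0000
seg 2 [64°–134.1°] uniform, h=12: θ=103.9° here. β=39.9, B=70.1. 12·39.9/70.1 = 6.8302 → s = 33.8302
radial distance = base radius + s = 37 + 33.8302 = 70.8302

70.8302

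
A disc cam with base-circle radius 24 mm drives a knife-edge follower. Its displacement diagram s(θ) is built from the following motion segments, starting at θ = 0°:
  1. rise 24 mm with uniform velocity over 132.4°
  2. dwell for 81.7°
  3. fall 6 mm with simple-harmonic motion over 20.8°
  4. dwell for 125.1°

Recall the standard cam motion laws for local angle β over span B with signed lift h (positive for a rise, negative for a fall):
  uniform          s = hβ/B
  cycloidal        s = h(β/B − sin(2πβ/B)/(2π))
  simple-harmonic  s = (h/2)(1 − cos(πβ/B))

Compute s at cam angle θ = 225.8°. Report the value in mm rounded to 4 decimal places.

seg 1 [0°–132.4°] uniform, h=24: full span → s += 24 → s = 24.0000
seg 2 [132.4°–214.1°] dwell: s stays 24.0000
seg 3 [214.1°–234.9°] simple-harmonic, h=-6: θ=225.8° here. β=11.7, B=20.8. -6/2·(1 − cos(π·0.5625)) = -3.5853 → s = 20.4147

20.4147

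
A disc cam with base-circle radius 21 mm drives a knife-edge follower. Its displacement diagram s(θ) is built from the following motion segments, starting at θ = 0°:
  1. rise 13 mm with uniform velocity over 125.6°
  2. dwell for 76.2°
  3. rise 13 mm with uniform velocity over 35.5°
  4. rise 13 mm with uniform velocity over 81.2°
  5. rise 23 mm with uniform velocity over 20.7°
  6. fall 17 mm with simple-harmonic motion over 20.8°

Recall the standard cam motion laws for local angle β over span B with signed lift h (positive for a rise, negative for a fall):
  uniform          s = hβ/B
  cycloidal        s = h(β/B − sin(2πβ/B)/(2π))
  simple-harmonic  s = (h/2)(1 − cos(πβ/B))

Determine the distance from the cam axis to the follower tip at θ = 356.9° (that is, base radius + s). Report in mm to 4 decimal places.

seg 1 [0°–125.6°] uniform, h=13: full span → s += 13 → s = 13.0000
seg 2 [125.6°–201.8°] dwell: s stays 13.0000
seg 3 [201.8°–237.3°] uniform, h=13: full span → s += 13 → s = 26.0000
seg 4 [237.3°–318.5°] uniform, h=13: full span → s += 13 → s = 39.0000
seg 5 [318.5°–339.2°] uniform, h=23: full span → s += 23 → s = 62.0000
seg 6 [339.2°–360°] simple-harmonic, h=-17: θ=356.9° here. β=17.7, B=20.8. -17/2·(1 − cos(π·0.8510)) = -16.0852 → s = 45.9148
radial distance = base radius + s = 21 + 45.9148 = 66.9148

66.9148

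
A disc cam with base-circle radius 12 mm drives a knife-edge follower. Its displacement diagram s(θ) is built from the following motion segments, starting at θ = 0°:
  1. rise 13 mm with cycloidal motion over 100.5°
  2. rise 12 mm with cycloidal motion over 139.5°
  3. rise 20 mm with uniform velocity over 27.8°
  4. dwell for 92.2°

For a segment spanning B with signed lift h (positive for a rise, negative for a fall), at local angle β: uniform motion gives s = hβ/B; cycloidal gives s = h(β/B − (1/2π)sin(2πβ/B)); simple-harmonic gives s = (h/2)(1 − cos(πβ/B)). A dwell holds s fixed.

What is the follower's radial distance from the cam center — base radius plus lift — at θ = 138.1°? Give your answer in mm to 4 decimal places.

seg 1 [0°–100.5°] cycloidal, h=13: full span → s += 13 → s = 13.0000
seg 2 [100.5°–240°] cycloidal, h=12: θ=138.1° here. β=37.6, B=139.5. 12·(0.2695 − sin(2π·0.2695)/(2π)) = 1.3389 → s = 14.3389
radial distance = base radius + s = 12 + 14.3389 = 26.3389

26.3389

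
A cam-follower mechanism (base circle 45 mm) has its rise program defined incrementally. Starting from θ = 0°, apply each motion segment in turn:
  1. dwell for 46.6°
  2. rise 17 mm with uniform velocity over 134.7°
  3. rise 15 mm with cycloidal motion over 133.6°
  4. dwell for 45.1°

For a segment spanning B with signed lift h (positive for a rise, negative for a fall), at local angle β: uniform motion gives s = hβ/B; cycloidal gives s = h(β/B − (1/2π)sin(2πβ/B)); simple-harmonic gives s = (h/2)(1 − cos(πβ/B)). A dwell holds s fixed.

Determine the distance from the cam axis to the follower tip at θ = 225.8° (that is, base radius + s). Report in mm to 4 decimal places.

seg 1 [0°–46.6°] dwell: s stays 0.0000
seg 2 [46.6°–181.3°] uniform, h=17: full span → s += 17 → s = 17.0000
seg 3 [181.3°–314.9°] cycloidal, h=15: θ=225.8° here. β=44.5, B=133.6. 15·(0.3331 − sin(2π·0.3331)/(2π)) = 2.9269 → s = 19.9269
radial distance = base radius + s = 45 + 19.9269 = 64.9269

64.9269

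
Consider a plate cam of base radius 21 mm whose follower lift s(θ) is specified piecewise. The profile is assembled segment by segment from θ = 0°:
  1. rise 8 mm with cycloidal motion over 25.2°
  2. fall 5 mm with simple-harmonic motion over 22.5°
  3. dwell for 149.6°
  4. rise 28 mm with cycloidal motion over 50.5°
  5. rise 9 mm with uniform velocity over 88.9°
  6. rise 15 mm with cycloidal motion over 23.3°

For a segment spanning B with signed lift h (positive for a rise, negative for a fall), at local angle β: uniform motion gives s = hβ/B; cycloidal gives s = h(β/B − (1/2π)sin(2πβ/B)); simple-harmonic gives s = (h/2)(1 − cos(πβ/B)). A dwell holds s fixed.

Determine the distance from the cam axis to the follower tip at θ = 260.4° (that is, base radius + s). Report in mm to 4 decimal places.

seg 1 [0°–25.2°] cycloidal, h=8: full span → s += 8 → s = 8.0000
seg 2 [25.2°–47.7°] simple-harmonic, h=-5: full span → s += -5 → s = 3.0000
seg 3 [47.7°–197.3°] dwell: s stays 3.0000
seg 4 [197.3°–247.8°] cycloidal, h=28: full span → s += 28 → s = 31.0000
seg 5 [247.8°–336.7°] uniform, h=9: θ=260.4° here. β=12.6, B=88.9. 9·12.6/88.9 = 1.2756 → s = 32.2756
radial distance = base radius + s = 21 + 32.2756 = 53.2756

53.2756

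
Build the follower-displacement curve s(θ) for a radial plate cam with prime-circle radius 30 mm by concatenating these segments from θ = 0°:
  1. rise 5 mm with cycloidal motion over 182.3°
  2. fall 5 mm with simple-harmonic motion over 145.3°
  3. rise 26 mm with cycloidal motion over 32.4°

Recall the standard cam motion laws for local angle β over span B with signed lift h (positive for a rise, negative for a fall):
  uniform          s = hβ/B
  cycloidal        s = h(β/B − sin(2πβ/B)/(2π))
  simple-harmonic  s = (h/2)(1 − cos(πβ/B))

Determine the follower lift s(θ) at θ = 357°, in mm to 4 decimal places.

seg 1 [0°–182.3°] cycloidal, h=5: full span → s += 5 → s = 5.0000
seg 2 [182.3°–327.6°] simple-harmonic, h=-5: full span → s += -5 → s = 0.0000
seg 3 [327.6°–360°] cycloidal, h=26: θ=357° here. β=29.4, B=32.4. 26·(0.9074 − sin(2π·0.9074)/(2π)) = 25.8665 → s = 25.8665

25.8665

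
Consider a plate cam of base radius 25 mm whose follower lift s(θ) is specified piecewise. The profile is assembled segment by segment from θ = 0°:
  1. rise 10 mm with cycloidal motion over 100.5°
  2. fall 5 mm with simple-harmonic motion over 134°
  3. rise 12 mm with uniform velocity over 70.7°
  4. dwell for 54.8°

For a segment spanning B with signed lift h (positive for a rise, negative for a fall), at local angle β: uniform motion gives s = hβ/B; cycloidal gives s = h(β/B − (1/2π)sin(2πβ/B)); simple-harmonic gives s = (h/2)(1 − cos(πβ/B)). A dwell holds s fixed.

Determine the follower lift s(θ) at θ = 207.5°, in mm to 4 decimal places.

seg 1 [0°–100.5°] cycloidal, h=10: full span → s += 10 → s = 10.0000
seg 2 [100.5°–234.5°] simple-harmonic, h=-5: θ=207.5° here. β=107, B=134. -5/2·(1 − cos(π·0.7985)) = -4.5156 → s = 5.4844

5.4844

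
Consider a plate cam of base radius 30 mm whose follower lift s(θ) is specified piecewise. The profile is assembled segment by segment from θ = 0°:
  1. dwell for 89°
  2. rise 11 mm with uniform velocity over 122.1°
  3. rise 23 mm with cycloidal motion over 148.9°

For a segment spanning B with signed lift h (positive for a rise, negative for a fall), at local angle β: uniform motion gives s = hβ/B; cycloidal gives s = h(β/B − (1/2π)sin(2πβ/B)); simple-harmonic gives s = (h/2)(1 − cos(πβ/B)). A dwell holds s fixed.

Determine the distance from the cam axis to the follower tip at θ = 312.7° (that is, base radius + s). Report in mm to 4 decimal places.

seg 1 [0°–89°] dwell: s stays 0.0000
seg 2 [89°–211.1°] uniform, h=11: full span → s += 11 → s = 11.0000
seg 3 [211.1°–360°] cycloidal, h=23: θ=312.7° here. β=101.6, B=148.9. 23·(0.6823 − sin(2π·0.6823)/(2π)) = 19.0285 → s = 30.0285
radial distance = base radius + s = 30 + 30.0285 = 60.0285

60.0285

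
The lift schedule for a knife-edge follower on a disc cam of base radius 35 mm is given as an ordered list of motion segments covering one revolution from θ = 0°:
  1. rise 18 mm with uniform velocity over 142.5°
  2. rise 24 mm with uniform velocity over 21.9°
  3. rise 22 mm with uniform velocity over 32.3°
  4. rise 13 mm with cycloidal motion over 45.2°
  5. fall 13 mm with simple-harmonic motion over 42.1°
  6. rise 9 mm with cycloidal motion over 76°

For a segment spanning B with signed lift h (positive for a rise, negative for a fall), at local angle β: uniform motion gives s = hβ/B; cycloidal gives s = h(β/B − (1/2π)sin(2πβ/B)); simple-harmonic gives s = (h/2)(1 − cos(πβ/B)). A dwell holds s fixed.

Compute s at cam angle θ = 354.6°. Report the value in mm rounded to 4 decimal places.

seg 1 [0°–142.5°] uniform, h=18: full span → s += 18 → s = 18.0000
seg 2 [142.5°–164.4°] uniform, h=24: full span → s += 24 → s = 42.0000
seg 3 [164.4°–196.7°] uniform, h=22: full span → s += 22 → s = 64.0000
seg 4 [196.7°–241.9°] cycloidal, h=13: full span → s += 13 → s = 77.0000
seg 5 [241.9°–284°] simple-harmonic, h=-13: full span → s += -13 → s = 64.0000
seg 6 [284°–360°] cycloidal, h=9: θ=354.6° here. β=70.6, B=76. 9·(0.9289 − sin(2π·0.9289)/(2π)) = 8.9790 → s = 72.9790

72.9790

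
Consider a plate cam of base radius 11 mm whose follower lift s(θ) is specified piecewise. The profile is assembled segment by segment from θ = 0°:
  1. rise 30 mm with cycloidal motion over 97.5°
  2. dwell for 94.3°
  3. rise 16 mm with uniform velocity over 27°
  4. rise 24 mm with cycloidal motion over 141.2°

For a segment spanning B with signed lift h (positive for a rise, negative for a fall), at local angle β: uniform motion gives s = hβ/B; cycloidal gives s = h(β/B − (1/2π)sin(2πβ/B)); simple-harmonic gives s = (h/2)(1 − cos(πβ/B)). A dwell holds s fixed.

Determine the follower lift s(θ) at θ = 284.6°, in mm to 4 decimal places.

seg 1 [0°–97.5°] cycloidal, h=30: full span → s += 30 → s = 30.0000
seg 2 [97.5°–191.8°] dwell: s stays 30.0000
seg 3 [191.8°–218.8°] uniform, h=16: full span → s += 16 → s = 46.0000
seg 4 [218.8°–360°] cycloidal, h=24: θ=284.6° here. β=65.8, B=141.2. 24·(0.4660 − sin(2π·0.4660)/(2π)) = 10.3745 → s = 56.3745

56.3745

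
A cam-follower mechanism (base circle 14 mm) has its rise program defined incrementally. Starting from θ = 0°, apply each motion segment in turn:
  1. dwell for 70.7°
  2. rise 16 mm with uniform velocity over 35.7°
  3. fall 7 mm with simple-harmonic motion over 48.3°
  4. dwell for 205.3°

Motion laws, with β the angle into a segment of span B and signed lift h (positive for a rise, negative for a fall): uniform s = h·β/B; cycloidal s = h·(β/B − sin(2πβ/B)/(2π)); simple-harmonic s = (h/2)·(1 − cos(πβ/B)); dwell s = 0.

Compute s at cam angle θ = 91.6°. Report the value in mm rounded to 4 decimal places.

seg 1 [0°–70.7°] dwell: s stays 0.0000
seg 2 [70.7°–106.4°] uniform, h=16: θ=91.6° here. β=20.9, B=35.7. 16·20.9/35.7 = 9.3669 → s = 9.3669

9.3669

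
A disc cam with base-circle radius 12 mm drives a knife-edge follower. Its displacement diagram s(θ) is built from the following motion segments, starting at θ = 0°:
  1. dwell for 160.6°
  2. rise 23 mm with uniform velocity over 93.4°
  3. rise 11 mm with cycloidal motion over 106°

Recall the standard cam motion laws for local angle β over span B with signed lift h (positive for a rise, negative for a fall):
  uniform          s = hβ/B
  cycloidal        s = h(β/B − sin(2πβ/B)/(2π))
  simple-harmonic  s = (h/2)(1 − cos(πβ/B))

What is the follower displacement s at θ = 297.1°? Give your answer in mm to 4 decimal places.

seg 1 [0°–160.6°] dwell: s stays 0.0000
seg 2 [160.6°–254°] uniform, h=23: full span → s += 23 → s = 23.0000
seg 3 [254°–360°] cycloidal, h=11: θ=297.1° here. β=43.1, B=106. 11·(0.4066 − sin(2π·0.4066)/(2π)) = 3.5032 → s = 26.5032

26.5032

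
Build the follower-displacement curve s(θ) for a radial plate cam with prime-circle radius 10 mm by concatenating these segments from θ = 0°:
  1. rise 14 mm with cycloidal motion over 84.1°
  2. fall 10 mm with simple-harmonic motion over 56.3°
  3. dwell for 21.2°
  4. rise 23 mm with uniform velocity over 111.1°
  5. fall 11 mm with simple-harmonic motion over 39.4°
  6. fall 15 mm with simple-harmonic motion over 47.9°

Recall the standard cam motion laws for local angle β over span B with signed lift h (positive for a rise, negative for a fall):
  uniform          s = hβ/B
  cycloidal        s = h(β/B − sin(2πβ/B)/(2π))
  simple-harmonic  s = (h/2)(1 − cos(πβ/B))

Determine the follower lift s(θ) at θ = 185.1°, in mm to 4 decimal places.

seg 1 [0°–84.1°] cycloidal, h=14: full span → s += 14 → s = 14.0000
seg 2 [84.1°–140.4°] simple-harmonic, h=-10: full span → s += -10 → s = 4.0000
seg 3 [140.4°–161.6°] dwell: s stays 4.0000
seg 4 [161.6°–272.7°] uniform, h=23: θ=185.1° here. β=23.5, B=111.1. 23·23.5/111.1 = 4.8650 → s = 8.8650

8.8650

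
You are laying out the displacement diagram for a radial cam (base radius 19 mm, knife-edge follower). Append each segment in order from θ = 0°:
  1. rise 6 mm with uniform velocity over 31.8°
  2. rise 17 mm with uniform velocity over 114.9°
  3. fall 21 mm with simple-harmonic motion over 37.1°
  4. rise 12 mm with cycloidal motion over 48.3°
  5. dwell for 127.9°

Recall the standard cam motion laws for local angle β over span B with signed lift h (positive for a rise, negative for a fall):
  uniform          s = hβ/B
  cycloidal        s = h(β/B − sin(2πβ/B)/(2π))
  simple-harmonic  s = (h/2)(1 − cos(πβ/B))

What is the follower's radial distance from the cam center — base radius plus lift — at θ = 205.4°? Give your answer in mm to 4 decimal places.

seg 1 [0°–31.8°] uniform, h=6: full span → s += 6 → s = 6.0000
seg 2 [31.8°–146.7°] uniform, h=17: full span → s += 17 → s = 23.0000
seg 3 [146.7°–183.8°] simple-harmonic, h=-21: full span → s += -21 → s = 2.0000
seg 4 [183.8°–232.1°] cycloidal, h=12: θ=205.4° here. β=21.6, B=48.3. 12·(0.4472 − sin(2π·0.4472)/(2π)) = 4.7445 → s = 6.7445
radial distance = base radius + s = 19 + 6.7445 = 25.7445

25.7445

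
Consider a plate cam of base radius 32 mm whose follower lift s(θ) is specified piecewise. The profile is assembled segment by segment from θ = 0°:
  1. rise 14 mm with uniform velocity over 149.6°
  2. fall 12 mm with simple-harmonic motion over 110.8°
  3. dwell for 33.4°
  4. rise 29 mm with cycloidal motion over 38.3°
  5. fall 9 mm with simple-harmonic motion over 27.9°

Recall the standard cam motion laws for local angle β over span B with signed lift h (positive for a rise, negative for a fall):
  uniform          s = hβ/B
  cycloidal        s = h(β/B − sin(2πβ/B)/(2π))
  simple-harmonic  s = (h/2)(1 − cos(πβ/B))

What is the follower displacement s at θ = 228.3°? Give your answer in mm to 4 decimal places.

seg 1 [0°–149.6°] uniform, h=14: full span → s += 14 → s = 14.0000
seg 2 [149.6°–260.4°] simple-harmonic, h=-12: θ=228.3° here. β=78.7, B=110.8. -12/2·(1 − cos(π·0.7103)) = -9.6817 → s = 4.3183

4.3183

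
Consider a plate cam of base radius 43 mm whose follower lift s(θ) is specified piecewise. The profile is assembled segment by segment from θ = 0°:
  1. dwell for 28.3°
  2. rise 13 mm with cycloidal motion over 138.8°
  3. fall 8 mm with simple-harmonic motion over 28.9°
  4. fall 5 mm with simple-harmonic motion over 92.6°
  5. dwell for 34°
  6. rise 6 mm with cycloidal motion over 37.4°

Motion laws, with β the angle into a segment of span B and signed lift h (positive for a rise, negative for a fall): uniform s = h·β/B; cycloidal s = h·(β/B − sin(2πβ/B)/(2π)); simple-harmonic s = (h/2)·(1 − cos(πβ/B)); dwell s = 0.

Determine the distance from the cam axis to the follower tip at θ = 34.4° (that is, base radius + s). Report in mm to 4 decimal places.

seg 1 [0°–28.3°] dwell: s stays 0.0000
seg 2 [28.3°–167.1°] cycloidal, h=13: θ=34.4° here. β=6.1, B=138.8. 13·(0.0439 − sin(2π·0.0439)/(2π)) = 0.0072 → s = 0.0072
radial distance = base radius + s = 43 + 0.0072 = 43.0072

43.0072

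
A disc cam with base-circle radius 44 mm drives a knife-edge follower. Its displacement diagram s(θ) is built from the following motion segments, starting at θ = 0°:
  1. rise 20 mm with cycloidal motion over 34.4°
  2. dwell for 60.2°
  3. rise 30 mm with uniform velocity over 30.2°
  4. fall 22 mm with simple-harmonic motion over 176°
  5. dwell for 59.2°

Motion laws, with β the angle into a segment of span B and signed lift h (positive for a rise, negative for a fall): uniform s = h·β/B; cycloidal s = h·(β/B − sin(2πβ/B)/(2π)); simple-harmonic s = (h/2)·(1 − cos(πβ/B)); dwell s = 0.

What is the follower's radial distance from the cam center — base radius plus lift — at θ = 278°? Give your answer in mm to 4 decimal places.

seg 1 [0°–34.4°] cycloidal, h=20: full span → s += 20 → s = 20.0000
seg 2 [34.4°–94.6°] dwell: s stays 20.0000
seg 3 [94.6°–124.8°] uniform, h=30: full span → s += 30 → s = 50.0000
seg 4 [124.8°–300.8°] simple-harmonic, h=-22: θ=278° here. β=153.2, B=176. -22/2·(1 − cos(π·0.8705)) = -21.1015 → s = 28.8985
radial distance = base radius + s = 44 + 28.8985 = 72.8985

72.8985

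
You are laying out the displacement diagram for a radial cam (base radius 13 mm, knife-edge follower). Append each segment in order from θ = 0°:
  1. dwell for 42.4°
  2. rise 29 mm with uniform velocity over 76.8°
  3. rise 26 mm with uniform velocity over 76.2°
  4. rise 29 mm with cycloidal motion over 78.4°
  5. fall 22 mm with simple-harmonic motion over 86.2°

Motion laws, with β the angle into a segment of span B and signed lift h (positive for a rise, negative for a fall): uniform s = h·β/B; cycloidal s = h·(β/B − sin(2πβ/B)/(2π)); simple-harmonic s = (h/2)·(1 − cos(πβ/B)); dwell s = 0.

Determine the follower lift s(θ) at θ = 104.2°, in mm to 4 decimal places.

seg 1 [0°–42.4°] dwell: s stays 0.0000
seg 2 [42.4°–119.2°] uniform, h=29: θ=104.2° here. β=61.8, B=76.8. 29·61.8/76.8 = 23.3359 → s = 23.3359

23.3359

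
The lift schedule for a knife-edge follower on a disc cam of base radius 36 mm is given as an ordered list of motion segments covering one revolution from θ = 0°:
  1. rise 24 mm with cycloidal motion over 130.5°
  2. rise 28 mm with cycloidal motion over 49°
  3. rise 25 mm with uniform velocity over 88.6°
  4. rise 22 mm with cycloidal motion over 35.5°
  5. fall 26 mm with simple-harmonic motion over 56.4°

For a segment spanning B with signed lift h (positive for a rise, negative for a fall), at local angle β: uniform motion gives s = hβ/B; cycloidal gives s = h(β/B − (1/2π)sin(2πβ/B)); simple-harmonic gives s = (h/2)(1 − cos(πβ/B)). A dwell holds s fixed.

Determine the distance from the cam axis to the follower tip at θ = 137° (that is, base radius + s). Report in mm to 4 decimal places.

seg 1 [0°–130.5°] cycloidal, h=24: full span → s += 24 → s = 24.0000
seg 2 [130.5°–179.5°] cycloidal, h=28: θ=137° here. β=6.5, B=49. 28·(0.1327 − sin(2π·0.1327)/(2π)) = 0.4154 → s = 24.4154
radial distance = base radius + s = 36 + 24.4154 = 60.4154

60.4154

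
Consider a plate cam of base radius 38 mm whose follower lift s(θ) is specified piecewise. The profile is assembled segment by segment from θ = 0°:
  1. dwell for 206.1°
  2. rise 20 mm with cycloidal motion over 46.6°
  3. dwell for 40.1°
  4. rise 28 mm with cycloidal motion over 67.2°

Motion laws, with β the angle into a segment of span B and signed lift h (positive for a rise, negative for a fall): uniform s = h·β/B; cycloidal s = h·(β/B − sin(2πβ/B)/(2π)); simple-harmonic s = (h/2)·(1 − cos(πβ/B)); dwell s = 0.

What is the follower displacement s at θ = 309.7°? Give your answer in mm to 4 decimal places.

seg 1 [0°–206.1°] dwell: s stays 0.0000
seg 2 [206.1°–252.7°] cycloidal, h=20: full span → s += 20 → s = 20.0000
seg 3 [252.7°–292.8°] dwell: s stays 20.0000
seg 4 [292.8°–360°] cycloidal, h=28: θ=309.7° here. β=16.9, B=67.2. 28·(0.2515 − sin(2π·0.2515)/(2π)) = 2.5855 → s = 22.5855

22.5855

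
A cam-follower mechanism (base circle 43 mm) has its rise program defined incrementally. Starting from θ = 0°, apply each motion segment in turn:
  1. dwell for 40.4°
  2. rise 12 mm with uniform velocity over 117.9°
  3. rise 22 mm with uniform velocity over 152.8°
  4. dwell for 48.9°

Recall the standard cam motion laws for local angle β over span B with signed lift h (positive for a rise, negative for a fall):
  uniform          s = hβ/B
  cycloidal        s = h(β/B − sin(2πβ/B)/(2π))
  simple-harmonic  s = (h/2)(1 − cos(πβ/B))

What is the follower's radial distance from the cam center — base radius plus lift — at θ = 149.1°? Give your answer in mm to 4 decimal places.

seg 1 [0°–40.4°] dwell: s stays 0.0000
seg 2 [40.4°–158.3°] uniform, h=12: θ=149.1° here. β=108.7, B=117.9. 12·108.7/117.9 = 11.0636 → s = 11.0636
radial distance = base radius + s = 43 + 11.0636 = 54.0636

54.0636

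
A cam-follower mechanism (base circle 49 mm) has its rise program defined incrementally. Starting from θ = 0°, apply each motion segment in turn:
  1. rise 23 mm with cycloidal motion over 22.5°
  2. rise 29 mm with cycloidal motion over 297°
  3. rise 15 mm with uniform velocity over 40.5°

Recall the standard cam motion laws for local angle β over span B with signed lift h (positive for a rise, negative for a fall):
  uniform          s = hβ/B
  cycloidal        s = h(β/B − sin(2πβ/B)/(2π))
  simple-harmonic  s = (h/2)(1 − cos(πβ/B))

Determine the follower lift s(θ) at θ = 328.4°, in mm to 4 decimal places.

seg 1 [0°–22.5°] cycloidal, h=23: full span → s += 23 → s = 23.0000
seg 2 [22.5°–319.5°] cycloidal, h=29: full span → s += 29 → s = 52.0000
seg 3 [319.5°–360°] uniform, h=15: θ=328.4° here. β=8.9, B=40.5. 15·8.9/40.5 = 3.2963 → s = 55.2963

55.2963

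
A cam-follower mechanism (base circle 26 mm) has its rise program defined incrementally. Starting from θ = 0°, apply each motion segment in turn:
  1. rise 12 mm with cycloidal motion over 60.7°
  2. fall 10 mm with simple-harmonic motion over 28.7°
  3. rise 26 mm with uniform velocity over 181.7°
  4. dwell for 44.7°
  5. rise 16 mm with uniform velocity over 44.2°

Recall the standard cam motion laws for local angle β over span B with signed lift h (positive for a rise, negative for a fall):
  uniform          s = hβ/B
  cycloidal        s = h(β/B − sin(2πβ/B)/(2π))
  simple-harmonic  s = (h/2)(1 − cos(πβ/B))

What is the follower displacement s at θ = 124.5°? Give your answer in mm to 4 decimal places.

seg 1 [0°–60.7°] cycloidal, h=12: full span → s += 12 → s = 12.0000
seg 2 [60.7°–89.4°] simple-harmonic, h=-10: full span → s += -10 → s = 2.0000
seg 3 [89.4°–271.1°] uniform, h=26: θ=124.5° here. β=35.1, B=181.7. 26·35.1/181.7 = 5.0226 → s = 7.0226

7.0226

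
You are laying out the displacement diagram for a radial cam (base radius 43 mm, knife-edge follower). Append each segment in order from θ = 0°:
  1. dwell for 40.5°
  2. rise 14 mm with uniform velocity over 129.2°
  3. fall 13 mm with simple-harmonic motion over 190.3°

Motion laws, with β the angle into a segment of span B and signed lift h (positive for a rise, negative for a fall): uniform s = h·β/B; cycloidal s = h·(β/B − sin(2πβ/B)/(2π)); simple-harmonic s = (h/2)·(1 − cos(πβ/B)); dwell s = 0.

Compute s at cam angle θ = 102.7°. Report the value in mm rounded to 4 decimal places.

seg 1 [0°–40.5°] dwell: s stays 0.0000
seg 2 [40.5°–169.7°] uniform, h=14: θ=102.7° here. β=62.2, B=129.2. 14·62.2/129.2 = 6.7399 → s = 6.7399

6.7399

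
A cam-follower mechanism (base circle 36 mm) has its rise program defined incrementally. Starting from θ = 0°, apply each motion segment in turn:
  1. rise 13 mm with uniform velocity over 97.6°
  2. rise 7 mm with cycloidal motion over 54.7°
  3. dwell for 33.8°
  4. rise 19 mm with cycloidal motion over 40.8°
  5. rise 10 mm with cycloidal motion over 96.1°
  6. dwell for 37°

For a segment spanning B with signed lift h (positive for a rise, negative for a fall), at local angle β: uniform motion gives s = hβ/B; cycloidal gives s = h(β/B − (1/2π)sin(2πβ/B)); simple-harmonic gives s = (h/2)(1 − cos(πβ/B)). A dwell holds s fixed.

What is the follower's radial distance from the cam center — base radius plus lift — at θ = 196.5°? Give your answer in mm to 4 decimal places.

seg 1 [0°–97.6°] uniform, h=13: full span → s += 13 → s = 13.0000
seg 2 [97.6°–152.3°] cycloidal, h=7: full span → s += 7 → s = 20.0000
seg 3 [152.3°–186.1°] dwell: s stays 20.0000
seg 4 [186.1°–226.9°] cycloidal, h=19: θ=196.5° here. β=10.4, B=40.8. 19·(0.2549 − sin(2π·0.2549)/(2π)) = 1.8206 → s = 21.8206
radial distance = base radius + s = 36 + 21.8206 = 57.8206

57.8206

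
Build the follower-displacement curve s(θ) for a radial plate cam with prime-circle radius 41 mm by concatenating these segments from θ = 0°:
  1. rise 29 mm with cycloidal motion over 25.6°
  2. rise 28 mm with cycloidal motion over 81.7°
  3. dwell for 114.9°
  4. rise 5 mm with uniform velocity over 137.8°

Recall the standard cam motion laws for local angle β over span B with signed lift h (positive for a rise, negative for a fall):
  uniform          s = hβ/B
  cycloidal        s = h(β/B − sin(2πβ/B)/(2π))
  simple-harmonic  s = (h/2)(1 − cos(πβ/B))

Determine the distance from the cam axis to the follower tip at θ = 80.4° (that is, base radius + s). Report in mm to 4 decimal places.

seg 1 [0°–25.6°] cycloidal, h=29: full span → s += 29 → s = 29.0000
seg 2 [25.6°–107.3°] cycloidal, h=28: θ=80.4° here. β=54.8, B=81.7. 28·(0.6707 − sin(2π·0.6707)/(2π)) = 22.6961 → s = 51.6961
radial distance = base radius + s = 41 + 51.6961 = 92.6961

92.6961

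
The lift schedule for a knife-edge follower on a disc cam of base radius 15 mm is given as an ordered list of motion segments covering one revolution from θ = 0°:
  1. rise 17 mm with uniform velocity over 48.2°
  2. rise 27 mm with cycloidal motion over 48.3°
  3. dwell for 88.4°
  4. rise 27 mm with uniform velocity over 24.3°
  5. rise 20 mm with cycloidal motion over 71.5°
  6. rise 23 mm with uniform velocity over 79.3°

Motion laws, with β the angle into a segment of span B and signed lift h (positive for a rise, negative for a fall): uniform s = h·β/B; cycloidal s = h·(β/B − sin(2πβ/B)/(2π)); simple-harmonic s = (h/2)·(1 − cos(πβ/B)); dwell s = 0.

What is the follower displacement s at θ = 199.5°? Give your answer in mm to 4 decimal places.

seg 1 [0°–48.2°] uniform, h=17: full span → s += 17 → s = 17.0000
seg 2 [48.2°–96.5°] cycloidal, h=27: full span → s += 27 → s = 44.0000
seg 3 [96.5°–184.9°] dwell: s stays 44.0000
seg 4 [184.9°–209.2°] uniform, h=27: θ=199.5° here. β=14.6, B=24.3. 27·14.6/24.3 = 16.2222 → s = 60.2222

60.2222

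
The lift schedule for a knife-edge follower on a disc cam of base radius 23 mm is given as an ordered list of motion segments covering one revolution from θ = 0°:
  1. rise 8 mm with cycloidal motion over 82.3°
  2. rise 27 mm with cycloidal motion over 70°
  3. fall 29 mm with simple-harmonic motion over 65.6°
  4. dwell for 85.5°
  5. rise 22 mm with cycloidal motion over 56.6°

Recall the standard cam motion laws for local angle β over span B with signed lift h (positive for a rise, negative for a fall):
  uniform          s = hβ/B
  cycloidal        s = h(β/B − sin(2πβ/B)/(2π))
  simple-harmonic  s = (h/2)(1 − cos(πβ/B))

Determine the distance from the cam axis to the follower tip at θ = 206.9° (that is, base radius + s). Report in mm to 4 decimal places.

seg 1 [0°–82.3°] cycloidal, h=8: full span → s += 8 → s = 8.0000
seg 2 [82.3°–152.3°] cycloidal, h=27: full span → s += 27 → s = 35.0000
seg 3 [152.3°–217.9°] simple-harmonic, h=-29: θ=206.9° here. β=54.6, B=65.6. -29/2·(1 − cos(π·0.8323)) = -27.0342 → s = 7.9658
radial distance = base radius + s = 23 + 7.9658 = 30.9658

30.9658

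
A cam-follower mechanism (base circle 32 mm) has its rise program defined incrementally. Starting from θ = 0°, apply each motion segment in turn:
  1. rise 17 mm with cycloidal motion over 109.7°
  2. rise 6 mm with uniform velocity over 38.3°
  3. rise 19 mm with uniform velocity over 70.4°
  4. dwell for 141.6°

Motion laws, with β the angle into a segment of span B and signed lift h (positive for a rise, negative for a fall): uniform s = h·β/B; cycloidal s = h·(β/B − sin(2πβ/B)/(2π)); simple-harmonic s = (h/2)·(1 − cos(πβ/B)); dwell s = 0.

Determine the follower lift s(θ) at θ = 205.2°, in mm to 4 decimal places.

seg 1 [0°–109.7°] cycloidal, h=17: full span → s += 17 → s = 17.0000
seg 2 [109.7°–148°] uniform, h=6: full span → s += 6 → s = 23.0000
seg 3 [148°–218.4°] uniform, h=19: θ=205.2° here. β=57.2, B=70.4. 19·57.2/70.4 = 15.4375 → s = 38.4375

38.4375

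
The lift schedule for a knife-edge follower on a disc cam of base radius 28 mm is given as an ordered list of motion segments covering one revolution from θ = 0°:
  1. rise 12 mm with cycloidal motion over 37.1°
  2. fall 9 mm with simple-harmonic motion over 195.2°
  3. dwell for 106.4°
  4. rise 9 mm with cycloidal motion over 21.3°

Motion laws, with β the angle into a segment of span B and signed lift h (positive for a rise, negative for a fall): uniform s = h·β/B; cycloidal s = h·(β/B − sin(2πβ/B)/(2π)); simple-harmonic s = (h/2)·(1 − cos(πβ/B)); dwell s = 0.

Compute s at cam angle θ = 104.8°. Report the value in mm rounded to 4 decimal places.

seg 1 [0°–37.1°] cycloidal, h=12: full span → s += 12 → s = 12.0000
seg 2 [37.1°–232.3°] simple-harmonic, h=-9: θ=104.8° here. β=67.7, B=195.2. -9/2·(1 − cos(π·0.3468)) = -2.4171 → s = 9.5829

9.5829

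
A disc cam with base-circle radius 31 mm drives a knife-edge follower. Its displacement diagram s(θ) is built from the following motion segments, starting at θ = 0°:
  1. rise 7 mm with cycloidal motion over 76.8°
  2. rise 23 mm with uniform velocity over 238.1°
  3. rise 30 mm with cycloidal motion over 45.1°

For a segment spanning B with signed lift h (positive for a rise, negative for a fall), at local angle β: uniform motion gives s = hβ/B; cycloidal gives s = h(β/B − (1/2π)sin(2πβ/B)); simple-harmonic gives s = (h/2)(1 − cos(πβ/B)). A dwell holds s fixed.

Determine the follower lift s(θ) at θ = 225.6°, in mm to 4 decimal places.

seg 1 [0°–76.8°] cycloidal, h=7: full span → s += 7 → s = 7.0000
seg 2 [76.8°–314.9°] uniform, h=23: θ=225.6° here. β=148.8, B=238.1. 23·148.8/238.1 = 14.3738 → s = 21.3738

21.3738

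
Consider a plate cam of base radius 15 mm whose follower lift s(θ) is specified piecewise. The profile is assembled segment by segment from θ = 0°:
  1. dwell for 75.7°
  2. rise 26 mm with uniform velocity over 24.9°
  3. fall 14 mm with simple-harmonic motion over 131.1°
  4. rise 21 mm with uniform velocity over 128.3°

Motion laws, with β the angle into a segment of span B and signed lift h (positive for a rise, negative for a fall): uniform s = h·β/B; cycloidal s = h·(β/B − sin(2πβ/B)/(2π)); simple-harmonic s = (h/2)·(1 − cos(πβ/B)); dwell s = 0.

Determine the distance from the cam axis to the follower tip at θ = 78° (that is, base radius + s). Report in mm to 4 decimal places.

seg 1 [0°–75.7°] dwell: s stays 0.0000
seg 2 [75.7°–100.6°] uniform, h=26: θ=78° here. β=2.3, B=24.9. 26·2.3/24.9 = 2.4016 → s = 2.4016
radial distance = base radius + s = 15 + 2.4016 = 17.4016

17.4016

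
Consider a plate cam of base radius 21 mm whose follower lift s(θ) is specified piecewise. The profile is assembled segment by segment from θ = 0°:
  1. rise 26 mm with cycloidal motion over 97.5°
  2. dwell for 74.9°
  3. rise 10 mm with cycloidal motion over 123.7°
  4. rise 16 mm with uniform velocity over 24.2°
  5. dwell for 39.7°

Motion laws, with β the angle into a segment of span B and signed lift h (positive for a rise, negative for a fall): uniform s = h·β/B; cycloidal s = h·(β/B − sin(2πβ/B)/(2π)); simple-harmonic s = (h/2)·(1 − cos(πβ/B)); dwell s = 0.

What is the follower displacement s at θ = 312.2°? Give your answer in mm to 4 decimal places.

seg 1 [0°–97.5°] cycloidal, h=26: full span → s += 26 → s = 26.0000
seg 2 [97.5°–172.4°] dwell: s stays 26.0000
seg 3 [172.4°–296.1°] cycloidal, h=10: full span → s += 10 → s = 36.0000
seg 4 [296.1°–320.3°] uniform, h=16: θ=312.2° here. β=16.1, B=24.2. 16·16.1/24.2 = 10.6446 → s = 46.6446

46.6446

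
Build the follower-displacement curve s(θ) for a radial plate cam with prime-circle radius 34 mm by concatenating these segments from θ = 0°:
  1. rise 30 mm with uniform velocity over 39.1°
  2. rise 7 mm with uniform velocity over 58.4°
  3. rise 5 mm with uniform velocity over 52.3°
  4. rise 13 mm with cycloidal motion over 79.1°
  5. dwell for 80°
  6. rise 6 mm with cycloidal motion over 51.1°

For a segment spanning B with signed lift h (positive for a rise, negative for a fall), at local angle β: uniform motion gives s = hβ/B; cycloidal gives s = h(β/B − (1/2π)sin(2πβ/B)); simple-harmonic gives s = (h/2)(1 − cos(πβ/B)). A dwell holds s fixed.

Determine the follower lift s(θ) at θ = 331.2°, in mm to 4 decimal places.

seg 1 [0°–39.1°] uniform, h=30: full span → s += 30 → s = 30.0000
seg 2 [39.1°–97.5°] uniform, h=7: full span → s += 7 → s = 37.0000
seg 3 [97.5°–149.8°] uniform, h=5: full span → s += 5 → s = 42.0000
seg 4 [149.8°–228.9°] cycloidal, h=13: full span → s += 13 → s = 55.0000
seg 5 [228.9°–308.9°] dwell: s stays 55.0000
seg 6 [308.9°–360°] cycloidal, h=6: θ=331.2° here. β=22.3, B=51.1. 6·(0.4364 − sin(2π·0.4364)/(2π)) = 2.2469 → s = 57.2469

57.2469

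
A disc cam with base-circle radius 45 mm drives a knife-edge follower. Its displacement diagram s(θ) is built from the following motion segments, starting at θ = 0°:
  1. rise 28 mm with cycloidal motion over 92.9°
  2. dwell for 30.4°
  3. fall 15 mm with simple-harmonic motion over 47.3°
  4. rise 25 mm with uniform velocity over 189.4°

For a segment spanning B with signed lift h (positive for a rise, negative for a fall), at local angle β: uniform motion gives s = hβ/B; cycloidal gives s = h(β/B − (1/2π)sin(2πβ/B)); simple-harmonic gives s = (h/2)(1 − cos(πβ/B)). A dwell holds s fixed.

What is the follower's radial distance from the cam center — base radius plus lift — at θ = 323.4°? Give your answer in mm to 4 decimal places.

seg 1 [0°–92.9°] cycloidal, h=28: full span → s += 28 → s = 28.0000
seg 2 [92.9°–123.3°] dwell: s stays 28.0000
seg 3 [123.3°–170.6°] simple-harmonic, h=-15: full span → s += -15 → s = 13.0000
seg 4 [170.6°–360°] uniform, h=25: θ=323.4° here. β=152.8, B=189.4. 25·152.8/189.4 = 20.1690 → s = 33.1690
radial distance = base radius + s = 45 + 33.1690 = 78.1690

78.1690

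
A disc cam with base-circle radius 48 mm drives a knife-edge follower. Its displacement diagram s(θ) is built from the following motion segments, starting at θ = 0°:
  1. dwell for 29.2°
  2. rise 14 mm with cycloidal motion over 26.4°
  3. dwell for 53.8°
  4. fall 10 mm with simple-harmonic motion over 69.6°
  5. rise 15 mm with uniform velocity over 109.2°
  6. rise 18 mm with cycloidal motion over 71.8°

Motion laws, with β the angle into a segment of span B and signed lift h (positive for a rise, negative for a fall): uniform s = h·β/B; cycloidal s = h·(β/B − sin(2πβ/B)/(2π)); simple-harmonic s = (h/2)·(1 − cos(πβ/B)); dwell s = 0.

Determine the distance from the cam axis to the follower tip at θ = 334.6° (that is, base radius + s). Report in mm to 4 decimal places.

seg 1 [0°–29.2°] dwell: s stays 0.0000
seg 2 [29.2°–55.6°] cycloidal, h=14: full span → s += 14 → s = 14.0000
seg 3 [55.6°–109.4°] dwell: s stays 14.0000
seg 4 [109.4°–179°] simple-harmonic, h=-10: full span → s += -10 → s = 4.0000
seg 5 [179°–288.2°] uniform, h=15: full span → s += 15 → s = 19.0000
seg 6 [288.2°–360°] cycloidal, h=18: θ=334.6° here. β=46.4, B=71.8. 18·(0.6462 − sin(2π·0.6462)/(2π)) = 13.9095 → s = 32.9095
radial distance = base radius + s = 48 + 32.9095 = 80.9095

80.9095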